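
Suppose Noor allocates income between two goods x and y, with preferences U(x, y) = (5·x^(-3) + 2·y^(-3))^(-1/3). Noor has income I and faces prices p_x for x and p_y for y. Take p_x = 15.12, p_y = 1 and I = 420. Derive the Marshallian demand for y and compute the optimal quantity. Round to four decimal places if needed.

From the CES first-order condition, (5/2)·(y/x)^(4) = p_x/p_y.
Solve for the ratio: y/x = [(2/5)·p_x/p_y]^(0.25).
With the ratio pinned down, the budget gives x* = I/(p_x + p_y·(y/x)) and y* = (y/x)·x*.
Numerically y/x = 1.568205, so x* = 420/(15.12 + 1·1.568205) = 25.1675 and y* = 1.568205·25.1675 = 39.4678.

y* = 39.4678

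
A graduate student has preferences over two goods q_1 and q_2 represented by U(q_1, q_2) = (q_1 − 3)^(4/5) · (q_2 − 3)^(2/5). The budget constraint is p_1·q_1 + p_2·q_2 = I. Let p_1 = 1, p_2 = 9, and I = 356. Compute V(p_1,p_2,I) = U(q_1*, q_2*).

V = 200.6516

This is Cobb-Douglas in (q_1−3, q_2−3): tangency gives 0.8·p_2·(q_2−3) = 0.4·p_1·(q_1−3).
After buying the subsistence bundle (3, 3), a share 2/3 of the remaining income goes to q_1: q_1* = 3 + 2/3·(I − 3p_1 − 3p_2)/p_1.
Discretionary income = 356 − 3·1 − 3·9 = 326; q_1* = 3 + 2/3·326/1 = 220.3333; q_2* = 3 + 1/3·326/9 = 15.0741.
Utility at the optimum: U(220.3333, 15.0741) = 200.6516.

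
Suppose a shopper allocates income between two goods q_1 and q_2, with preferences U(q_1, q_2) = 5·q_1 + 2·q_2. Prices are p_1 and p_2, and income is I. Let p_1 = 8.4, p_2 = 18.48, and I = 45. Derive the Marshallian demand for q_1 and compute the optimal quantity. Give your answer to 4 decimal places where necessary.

q_1* = 5.3571

Perfect substitutes: compare marginal utility per dollar. 5/p_1 vs 2/p_2 → 0.5952 vs 0.1082.
q_1 gives more utility per dollar, so spend all income on q_1: q_1* = I/p_1, q_2* = 0.
Numerically: q_1* = 5.3571, q_2* = 0.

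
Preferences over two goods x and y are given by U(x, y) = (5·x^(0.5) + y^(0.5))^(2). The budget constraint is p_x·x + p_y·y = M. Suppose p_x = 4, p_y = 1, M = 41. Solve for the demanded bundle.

From the CES first-order condition, 5·(y/x)^(0.5) = p_x/p_y.
Hence y/x = ((1/5)·p_x/p_y)^(1/(0.5)), i.e. raised to the 2 power.
With the ratio pinned down, the budget gives x* = M/(p_x + p_y·(y/x)) and y* = (y/x)·x*.
Numerically y/x = 0.64, so x* = 41/(4 + 1·0.64) = 8.8362 and y* = 0.64·8.8362 = 5.6552.

x* = 8.8362, y* = 5.6552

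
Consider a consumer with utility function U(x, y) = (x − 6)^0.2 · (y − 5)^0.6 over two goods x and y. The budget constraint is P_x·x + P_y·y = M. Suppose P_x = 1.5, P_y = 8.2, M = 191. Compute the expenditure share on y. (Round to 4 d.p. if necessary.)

share on y = 0.7683

Let x' = x−6, y' = y−5. MRS = (1/3)·y'/x' = P_x/P_y.
Substituting into the budget: x* = 6 + 0.25·(M − 6·P_x − 5·P_y)/P_x, and y* = 5 + 0.75·(…)/P_y.
Discretionary income = 191 − 6·1.5 − 5·8.2 = 141; x* = 6 + 0.25·141/1.5 = 29.5; y* = 5 + 0.75·141/8.2 = 17.8963.
Expenditure on y: 8.2·17.8963 = 146.75; share = 0.7683.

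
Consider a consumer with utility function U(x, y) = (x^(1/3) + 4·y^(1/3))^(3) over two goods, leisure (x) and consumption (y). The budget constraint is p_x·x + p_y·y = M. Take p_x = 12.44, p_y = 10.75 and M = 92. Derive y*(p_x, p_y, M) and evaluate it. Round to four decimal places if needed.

Numerically y/x = 9.95882, so x* = 92/(12.44 + 10.75·9.95882) = 0.7699 and y* = 9.95882·0.7699 = 7.6672.

y* = 7.6672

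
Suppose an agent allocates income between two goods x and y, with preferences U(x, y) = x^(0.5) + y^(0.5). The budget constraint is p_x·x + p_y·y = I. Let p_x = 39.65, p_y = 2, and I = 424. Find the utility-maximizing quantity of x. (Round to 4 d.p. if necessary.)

MRS = MU_x/MU_y = (y/x)^(0.5). Set equal to p_x/p_y.
Solve for the ratio: y/x = [p_x/p_y]^(2).
Substitute y = (y/x)·x into the budget: x* = I/(p_x + p_y·(y/x)).
Numerically y/x = 393.030625, so x* = 424/(39.65 + 2·393.030625) = 0.5135.

x* = 0.5135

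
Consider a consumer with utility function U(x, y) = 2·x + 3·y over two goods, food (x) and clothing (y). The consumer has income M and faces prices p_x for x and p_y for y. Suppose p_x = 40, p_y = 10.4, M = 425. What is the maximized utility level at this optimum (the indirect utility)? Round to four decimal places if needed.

Linear utility — the consumer picks whichever good has higher MU/price: 2/40 = 0.05 vs 3/10.4 = 0.2885.
y gives more utility per dollar, so spend all income on y: y* = M/p_y, x* = 0.
Numerically: x* = 0, y* = 40.8654.
Utility at the optimum: U(0, 40.8654) = 122.5962.

V = 122.5962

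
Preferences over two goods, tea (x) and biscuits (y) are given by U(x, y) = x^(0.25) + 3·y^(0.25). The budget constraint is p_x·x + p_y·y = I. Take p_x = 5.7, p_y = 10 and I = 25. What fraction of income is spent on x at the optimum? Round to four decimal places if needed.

share on x = 0.218

From the CES first-order condition, (1/3)·(y/x)^(0.75) = p_x/p_y.
Solve for the ratio: y/x = [3·p_x/p_y]^(4/3).
With the ratio pinned down, the budget gives x* = I/(p_x + p_y·(y/x)) and y* = (y/x)·x*.
Numerically y/x = 2.04485, so x* = 25/(5.7 + 10·2.04485) = 0.9561 and y* = 2.04485·0.9561 = 1.955.
Expenditure on x: 5.7·0.9561 = 5.4496; share = 0.218.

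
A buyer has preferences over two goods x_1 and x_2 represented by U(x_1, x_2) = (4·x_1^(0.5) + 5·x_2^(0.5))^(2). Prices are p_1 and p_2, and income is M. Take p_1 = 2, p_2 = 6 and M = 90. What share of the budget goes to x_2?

From the CES first-order condition, (4/5)·(x_2/x_1)^(0.5) = p_1/p_2.
Solve for the ratio: x_2/x_1 = [(5/4)·p_1/p_2]^(2).
With the ratio pinned down, the budget gives x_1* = M/(p_1 + p_2·(x_2/x_1)) and x_2* = (x_2/x_1)·x_1*.
Numerically x_2/x_1 = 0.173611, so x_1* = 90/(2 + 6·0.173611) = 29.589 and x_2* = 0.173611·29.589 = 5.137.
Expenditure on x_2: 6·5.137 = 30.8219; share = 0.3425.

share on x_2 = 0.3425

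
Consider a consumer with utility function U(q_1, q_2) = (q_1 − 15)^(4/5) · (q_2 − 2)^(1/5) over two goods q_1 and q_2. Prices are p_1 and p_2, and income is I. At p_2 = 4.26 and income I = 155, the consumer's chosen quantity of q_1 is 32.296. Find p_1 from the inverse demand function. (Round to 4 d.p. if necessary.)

MRS = 4·(q_2−2)/(q_1−15). Tangency with p_1/p_2 gives q_2−2 = (1/4)·(p_1/p_2)·(q_1−15).
After buying the subsistence bundle (15, 2), a share 0.8 of the remaining income goes to q_1: q_1* = 15 + 0.8·(I − 15p_1 − 2p_2)/p_1.
Set q_1* = 32.296 in the demand function and solve for p_1: p_1 = 4.

p_1 = 4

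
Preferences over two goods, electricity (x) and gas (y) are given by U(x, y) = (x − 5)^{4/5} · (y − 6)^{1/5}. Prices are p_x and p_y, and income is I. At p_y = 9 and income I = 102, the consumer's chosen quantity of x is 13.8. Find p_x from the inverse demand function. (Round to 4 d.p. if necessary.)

p_x = 3

Let x' = x−5, y' = y−6. MRS = 4·y'/x' = p_x/p_y.
After buying the subsistence bundle (5, 6), a share 0.8 of the remaining income goes to x: x* = 5 + 0.8·(I − 5p_x − 6p_y)/p_x.
Set x* = 13.8 in the demand function and solve for p_x: p_x = 3.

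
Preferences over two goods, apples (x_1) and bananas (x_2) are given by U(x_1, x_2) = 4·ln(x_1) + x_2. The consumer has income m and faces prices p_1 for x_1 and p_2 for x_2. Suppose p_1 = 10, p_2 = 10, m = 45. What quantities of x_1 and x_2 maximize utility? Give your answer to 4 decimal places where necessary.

x_1* = 4, x_2* = 0.5

At the given prices: x_1* = 4·10/10 = 4, and x_2* = 0.5.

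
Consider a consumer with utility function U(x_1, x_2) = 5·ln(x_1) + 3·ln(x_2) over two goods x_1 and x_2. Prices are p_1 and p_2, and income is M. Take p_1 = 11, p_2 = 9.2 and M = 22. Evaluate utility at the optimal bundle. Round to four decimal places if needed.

V = 0.7887

Tangency: MRS = (5/3)·x_2/x_1 = p_1/p_2.
So 5·p_2·x_2 = 3·p_1·x_1; combined with the budget, a share 0.625 of income goes to x_1.
Demand: x_1*(p_1,p_2,M) = 0.625·M/p_1 and x_2* = 0.375·M/p_2.
At p_1=11, p_2=9.2, M=22: x_1* = 0.625·22/11 = 1.25, x_2* = 0.8967.
Utility at the optimum: U(1.25, 0.8967) = 0.7887.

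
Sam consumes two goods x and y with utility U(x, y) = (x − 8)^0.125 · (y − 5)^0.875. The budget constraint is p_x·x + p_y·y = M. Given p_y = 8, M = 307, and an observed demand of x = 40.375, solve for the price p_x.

MRS = (1/7)·(y−5)/(x−8). Tangency with p_x/p_y gives y−5 = 7·(p_x/p_y)·(x−8).
Substituting into the budget: x* = 8 + 0.125·(M − 8·p_x − 5·p_y)/p_x, and y* = 5 + 0.875·(…)/p_y.
Set x* = 40.375 in the demand function and solve for p_x: p_x = 1.

p_x = 1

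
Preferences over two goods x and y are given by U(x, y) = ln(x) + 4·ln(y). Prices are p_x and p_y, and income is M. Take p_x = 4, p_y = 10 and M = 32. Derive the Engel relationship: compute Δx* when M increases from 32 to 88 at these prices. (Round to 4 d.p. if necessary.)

MU_x/MU_y = (y)/(4·x); tangency sets this equal to p_x/p_y.
Rearranging, p_y·y = 4·p_x·x. Substituting into the budget gives p_x·x·(1 + 4) = M.
Demand: x*(p_x,p_y,M) = 0.2·M/p_x and y* = 0.8·M/p_y.
At p_x=4, p_y=10, M=32: x* = 0.2·32/4 = 1.6.
At M' = 88: x* = 4.4. Change: 4.4 − 1.6 = 2.8.

Δx* = 2.8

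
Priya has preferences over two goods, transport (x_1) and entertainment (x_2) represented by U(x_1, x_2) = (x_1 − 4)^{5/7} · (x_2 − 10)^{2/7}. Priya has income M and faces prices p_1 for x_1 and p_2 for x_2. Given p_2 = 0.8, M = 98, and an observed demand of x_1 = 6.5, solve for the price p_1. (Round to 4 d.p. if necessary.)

p_1 = 12

Let x_1' = x_1−4, x_2' = x_2−10. MRS = (5/2)·x_2'/x_1' = p_1/p_2.
After buying the subsistence bundle (4, 10), a share 5/7 of the remaining income goes to x_1: x_1* = 4 + 5/7·(M − 4p_1 − 10p_2)/p_1.
Set x_1* = 6.5 in the demand function and solve for p_1: p_1 = 12.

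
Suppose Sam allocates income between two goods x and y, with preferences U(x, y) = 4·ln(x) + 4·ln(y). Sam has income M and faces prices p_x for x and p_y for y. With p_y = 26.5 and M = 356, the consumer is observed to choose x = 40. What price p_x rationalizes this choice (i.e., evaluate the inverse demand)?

p_x = 4.45

Tangency: MRS = y/x = p_x/p_y.
So 4·p_y·y = 4·p_x·x; combined with the budget, a share 0.5 of income goes to x.
Demand: x*(p_x,p_y,M) = 0.5·M/p_x and y* = 0.5·M/p_y.
Set x* = 40 in the demand function and solve for p_x: p_x = 4.45.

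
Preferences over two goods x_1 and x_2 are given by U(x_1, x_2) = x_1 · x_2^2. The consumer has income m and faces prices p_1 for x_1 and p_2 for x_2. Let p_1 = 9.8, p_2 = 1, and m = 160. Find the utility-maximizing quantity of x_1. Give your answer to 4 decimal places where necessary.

The MRS is (1/2)·x_2/x_1. Set MRS = p_1/p_2.
Rearranging, p_2·x_2 = 2·p_1·x_1. Substituting into the budget gives p_1·x_1·(1 + 2) = m.
Demand: x_1*(p_1,p_2,m) = 1/3·m/p_1 and x_2* = 2/3·m/p_2.
At p_1=9.8, p_2=1, m=160: x_1* = 1/3·160/9.8 = 5.4422.

x_1* = 5.4422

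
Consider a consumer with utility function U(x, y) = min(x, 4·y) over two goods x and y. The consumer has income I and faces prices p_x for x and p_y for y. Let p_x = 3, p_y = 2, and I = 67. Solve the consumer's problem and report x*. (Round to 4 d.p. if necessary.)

Leontief preferences: the optimum is at the kink where x/4 = y/1, i.e. y = (1/4)·x.
Budget: p_x·x + p_y·(1/4)·x = I, so (4·p_x + p_y)·x = 4·I.
Demand: x*(p_x,p_y,I) = 4·I/(4·p_x + p_y), y* = I/(4·p_x + p_y).
Here 4·3 + 2 = 14, giving x* = 19.1429.

x* = 19.1429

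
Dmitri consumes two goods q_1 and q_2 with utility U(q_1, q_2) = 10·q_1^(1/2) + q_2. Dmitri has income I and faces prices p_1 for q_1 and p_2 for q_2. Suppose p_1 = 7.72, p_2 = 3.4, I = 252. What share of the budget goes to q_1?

share on q_1 = 0.1486

Utility is quasi-linear in q_2; the FOC for q_1 is 5/√q_1 = p_1/p_2.
Solve: √q_1 = 5·p_2/p_1, so q_1*(p_1,p_2) = (5·p_2/p_1)², and q_2* = (I − p_1·q_1*)/p_2.
Plugging in: q_1* = (5·3.4/7.72)² = 4.8491, q_2* = 63.1073.
Expenditure on q_1: 7.72·4.8491 = 37.4352; share = 0.1486.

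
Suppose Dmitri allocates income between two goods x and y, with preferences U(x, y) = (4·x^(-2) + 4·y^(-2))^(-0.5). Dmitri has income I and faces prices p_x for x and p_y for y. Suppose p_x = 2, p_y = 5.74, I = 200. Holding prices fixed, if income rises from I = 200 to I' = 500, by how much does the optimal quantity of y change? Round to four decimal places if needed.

From the CES first-order condition, (y/x)^(3) = p_x/p_y.
Solve for the ratio: y/x = [p_x/p_y]^(1/3).
Substitute y = (y/x)·x into the budget: x* = I/(p_x + p_y·(y/x)).
Numerically y/x = 0.703676, so x* = 200/(2 + 5.74·0.703676) = 33.1175 and y* = 0.703676·33.1175 = 23.304.
At I' = 500: y* = 58.26. Change: 58.26 − 23.304 = 34.956.

Δy* = 34.956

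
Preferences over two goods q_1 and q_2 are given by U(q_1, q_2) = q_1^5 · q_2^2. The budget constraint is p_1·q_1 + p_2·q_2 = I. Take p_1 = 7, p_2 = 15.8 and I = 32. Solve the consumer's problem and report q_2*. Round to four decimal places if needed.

The MRS is (5/2)·q_2/q_1. Set MRS = p_1/p_2.
So 5·p_2·q_2 = 2·p_1·q_1; combined with the budget, a share 5/7 of income goes to q_1.
Demand: q_1*(p_1,p_2,I) = 5/7·I/p_1 and q_2* = 2/7·I/p_2.
At p_1=7, p_2=15.8, I=32: q_2* = 2/7·32/15.8 = 0.5787.

q_2* = 0.5787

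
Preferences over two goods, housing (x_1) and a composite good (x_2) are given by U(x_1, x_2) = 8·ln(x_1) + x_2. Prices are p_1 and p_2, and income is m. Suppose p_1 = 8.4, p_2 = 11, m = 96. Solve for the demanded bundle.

MU_x_1 = 8/x_1, MU_x_2 = 1. Tangency: 8/x_1 = p_1/p_2.
So x_1*(p_1,p_2) = 8·p_2/p_1, independent of income; and x_2* = (m − 8·p_2)/p_2.
At the given prices: x_1* = 8·11/8.4 = 10.4762, and x_2* = 0.7273.

x_1* = 10.4762, x_2* = 0.7273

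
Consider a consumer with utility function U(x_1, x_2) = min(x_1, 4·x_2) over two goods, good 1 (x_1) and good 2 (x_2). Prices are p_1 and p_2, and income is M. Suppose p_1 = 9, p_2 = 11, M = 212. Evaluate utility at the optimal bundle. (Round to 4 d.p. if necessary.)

V = 18.0426

With perfect complements, no substitution: consume in ratio x_1:x_2 = 4:1.
Budget: p_1·x_1 + p_2·(1/4)·x_1 = M, so (4·p_1 + p_2)·x_1 = 4·M.
Demand: x_1*(p_1,p_2,M) = 4·M/(4·p_1 + p_2), x_2* = M/(4·p_1 + p_2).
Here 4·9 + 11 = 47, giving x_1* = 18.0426 and x_2* = 4.5106.
Utility at the optimum: U(18.0426, 4.5106) = 18.0426.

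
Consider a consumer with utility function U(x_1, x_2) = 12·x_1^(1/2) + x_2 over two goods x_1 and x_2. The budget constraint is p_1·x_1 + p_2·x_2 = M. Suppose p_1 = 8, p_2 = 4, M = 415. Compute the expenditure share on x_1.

share on x_1 = 0.1735

Plugging in: x_1* = (6·4/8)² = 9, x_2* = 85.75.
Expenditure on x_1: 8·9 = 72; share = 0.1735.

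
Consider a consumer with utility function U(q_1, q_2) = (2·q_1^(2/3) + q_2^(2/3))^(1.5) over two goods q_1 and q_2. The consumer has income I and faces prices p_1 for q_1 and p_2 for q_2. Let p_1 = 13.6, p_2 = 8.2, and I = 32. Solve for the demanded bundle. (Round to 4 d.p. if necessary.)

q_1* = 1.7509, q_2* = 0.9985

MRS = MU_q_1/MU_q_2 = 2·(q_2/q_1)^(1/3). Set equal to p_1/p_2.
Hence q_2/q_1 = ((1/2)·p_1/p_2)^(1/(1/3)), i.e. raised to the 3 power.
With the ratio pinned down, the budget gives q_1* = I/(p_1 + p_2·(q_2/q_1)) and q_2* = (q_2/q_1)·q_1*.
Numerically q_2/q_1 = 0.570276, so q_1* = 32/(13.6 + 8.2·0.570276) = 1.7509 and q_2* = 0.570276·1.7509 = 0.9985.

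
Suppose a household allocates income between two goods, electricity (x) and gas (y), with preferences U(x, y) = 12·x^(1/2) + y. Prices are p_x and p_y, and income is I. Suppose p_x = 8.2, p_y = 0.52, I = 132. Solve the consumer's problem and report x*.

x* = 0.1448

MU_x = 6/√x, MU_y = 1. Tangency: 6/√x = p_x/p_y.
Thus x* = (6·p_y/p_x)² — independent of I — with the rest of income spent on y.
Plugging in: x* = (6·0.52/8.2)² = 0.1448.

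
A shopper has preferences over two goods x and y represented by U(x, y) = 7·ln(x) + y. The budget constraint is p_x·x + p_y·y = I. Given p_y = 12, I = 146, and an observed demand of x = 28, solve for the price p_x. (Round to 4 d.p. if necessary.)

p_x = 3

Set MRS = p_x/p_y: (7/x)/1 = p_x/p_y.
So x*(p_x,p_y) = 7·p_y/p_x, independent of income; and y* = (I − 7·p_y)/p_y.
Set x* = 28 in the demand function and solve for p_x: p_x = 3.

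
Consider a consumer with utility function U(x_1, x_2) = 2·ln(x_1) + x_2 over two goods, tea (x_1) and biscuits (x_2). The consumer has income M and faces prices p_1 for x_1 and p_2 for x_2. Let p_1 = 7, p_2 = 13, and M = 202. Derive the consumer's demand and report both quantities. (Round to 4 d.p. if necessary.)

x_1* = 3.7143, x_2* = 13.5385

Set MRS = p_1/p_2: (2/x_1)/1 = p_1/p_2.
So x_1*(p_1,p_2) = 2·p_2/p_1, independent of income; and x_2* = (M − 2·p_2)/p_2.
At the given prices: x_1* = 2·13/7 = 3.7143, and x_2* = 13.5385.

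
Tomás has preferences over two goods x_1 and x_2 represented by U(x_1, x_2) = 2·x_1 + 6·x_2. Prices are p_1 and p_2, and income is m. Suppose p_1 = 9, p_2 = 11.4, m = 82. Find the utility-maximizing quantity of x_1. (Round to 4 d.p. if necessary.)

x_1* = 0

Perfect substitutes: compare marginal utility per dollar. 2/p_1 vs 6/p_2 → 0.2222 vs 0.5263.
x_2 gives more utility per dollar, so spend all income on x_2: x_2* = m/p_2, x_1* = 0.
Numerically: x_1* = 0, x_2* = 7.193.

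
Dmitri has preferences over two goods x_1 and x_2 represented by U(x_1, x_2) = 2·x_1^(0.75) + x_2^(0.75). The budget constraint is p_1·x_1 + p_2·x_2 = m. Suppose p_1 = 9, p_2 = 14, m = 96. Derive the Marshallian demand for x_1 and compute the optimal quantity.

x_1* = 10.4924

From the CES first-order condition, 2·(x_2/x_1)^(0.25) = p_1/p_2.
Hence x_2/x_1 = ((1/2)·p_1/p_2)^(1/(0.25)), i.e. raised to the 4 power.
With the ratio pinned down, the budget gives x_1* = m/(p_1 + p_2·(x_2/x_1)) and x_2* = (x_2/x_1)·x_1*.
Numerically x_2/x_1 = 0.010674, so x_1* = 96/(9 + 14·0.010674) = 10.4924.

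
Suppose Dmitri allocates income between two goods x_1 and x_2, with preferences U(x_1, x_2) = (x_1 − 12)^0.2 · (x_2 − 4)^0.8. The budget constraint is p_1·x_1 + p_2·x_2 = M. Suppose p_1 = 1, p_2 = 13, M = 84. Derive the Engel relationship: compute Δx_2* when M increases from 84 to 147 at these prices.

Δx_2* = 3.8769

MRS = (1/4)·(x_2−4)/(x_1−12). Tangency with p_1/p_2 gives x_2−4 = 4·(p_1/p_2)·(x_1−12).
After buying the subsistence bundle (12, 4), a share 0.2 of the remaining income goes to x_1: x_1* = 12 + 0.2·(M − 12p_1 − 4p_2)/p_1.
Discretionary income = 84 − 12·1 − 4·13 = 20; x_2* = 4 + 0.8·20/13 = 5.2308.
At M' = 147: x_2* = 9.1077. Change: 9.1077 − 5.2308 = 3.8769.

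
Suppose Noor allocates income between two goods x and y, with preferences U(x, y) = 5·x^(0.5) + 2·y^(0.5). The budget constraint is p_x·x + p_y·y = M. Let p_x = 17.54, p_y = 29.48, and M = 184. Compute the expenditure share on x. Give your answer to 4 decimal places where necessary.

share on x = 0.9131

MU_x ∝ 5·x^(-0.5), MU_y ∝ 2·y^(-0.5), so MRS = (5/2)·(y/x)^(0.5) = p_x/p_y.
Solve for the ratio: y/x = [(2/5)·p_x/p_y]^(2).
Substitute y = (y/x)·x into the budget: x* = M/(p_x + p_y·(y/x)).
Numerically y/x = 0.05664, so x* = 184/(17.54 + 29.48·0.05664) = 9.5785 and y* = 0.05664·9.5785 = 0.5425.
Expenditure on x: 17.54·9.5785 = 168.0063; share = 0.9131.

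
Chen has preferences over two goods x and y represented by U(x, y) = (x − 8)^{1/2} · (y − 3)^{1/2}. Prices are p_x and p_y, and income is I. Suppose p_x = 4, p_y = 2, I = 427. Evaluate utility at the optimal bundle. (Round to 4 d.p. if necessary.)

Let x' = x−8, y' = y−3. MRS = y'/x' = p_x/p_y.
After buying the subsistence bundle (8, 3), a share 0.5 of the remaining income goes to x: x* = 8 + 0.5·(I − 8p_x − 3p_y)/p_x.
Discretionary income = 427 − 8·4 − 3·2 = 389; x* = 8 + 0.5·389/4 = 56.625; y* = 3 + 0.5·389/2 = 100.25.
Utility at the optimum: U(56.625, 100.25) = 68.7661.

V = 68.7661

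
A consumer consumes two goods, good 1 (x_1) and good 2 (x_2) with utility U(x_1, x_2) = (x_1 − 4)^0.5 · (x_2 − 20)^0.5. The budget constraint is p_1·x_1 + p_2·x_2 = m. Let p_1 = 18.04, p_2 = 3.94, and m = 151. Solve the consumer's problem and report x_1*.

x_1* = 4.0011

Let x_1' = x_1−4, x_2' = x_2−20. MRS = x_2'/x_1' = p_1/p_2.
Substituting into the budget: x_1* = 4 + 0.5·(m − 4·p_1 − 20·p_2)/p_1, and x_2* = 20 + 0.5·(…)/p_2.
Discretionary income = 151 − 4·18.04 − 20·3.94 = 0.04; x_1* = 4 + 0.5·0.04/18.04 = 4.0011.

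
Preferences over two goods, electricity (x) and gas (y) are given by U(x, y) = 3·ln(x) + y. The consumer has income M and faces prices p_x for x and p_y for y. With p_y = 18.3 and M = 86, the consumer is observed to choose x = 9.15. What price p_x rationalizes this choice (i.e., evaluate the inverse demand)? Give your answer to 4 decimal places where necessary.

MU_x = 3/x, MU_y = 1. Tangency: 3/x = p_x/p_y.
So x*(p_x,p_y) = 3·p_y/p_x, independent of income; and y* = (M − 3·p_y)/p_y.
Set x* = 9.15 in the demand function and solve for p_x: p_x = 6.

p_x = 6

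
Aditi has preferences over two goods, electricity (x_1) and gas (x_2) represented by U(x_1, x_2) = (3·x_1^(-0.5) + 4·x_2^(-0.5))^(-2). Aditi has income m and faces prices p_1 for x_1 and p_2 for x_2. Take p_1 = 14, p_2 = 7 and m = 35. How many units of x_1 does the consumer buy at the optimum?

MU_x_1 ∝ 3·x_1^(-1.5), MU_x_2 ∝ 4·x_2^(-1.5), so MRS = (3/4)·(x_2/x_1)^(1.5) = p_1/p_2.
Hence x_2/x_1 = ((4/3)·p_1/p_2)^(1/(1.5)), i.e. raised to the 2/3 power.
Substitute x_2 = (x_2/x_1)·x_1 into the budget: x_1* = m/(p_1 + p_2·(x_2/x_1)).
Numerically x_2/x_1 = 1.922999, so x_1* = 35/(14 + 7·1.922999) = 1.2745.

x_1* = 1.2745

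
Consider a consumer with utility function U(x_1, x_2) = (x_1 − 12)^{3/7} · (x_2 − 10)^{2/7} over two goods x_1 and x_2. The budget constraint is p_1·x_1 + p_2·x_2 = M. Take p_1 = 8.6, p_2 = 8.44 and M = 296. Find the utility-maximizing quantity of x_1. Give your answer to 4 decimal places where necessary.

Substituting into the budget: x_1* = 12 + 0.6·(M − 12·p_1 − 10·p_2)/p_1, and x_2* = 10 + 0.4·(…)/p_2.
Discretionary income = 296 − 12·8.6 − 10·8.44 = 108.4; x_1* = 12 + 0.6·108.4/8.6 = 19.5628.

x_1* = 19.5628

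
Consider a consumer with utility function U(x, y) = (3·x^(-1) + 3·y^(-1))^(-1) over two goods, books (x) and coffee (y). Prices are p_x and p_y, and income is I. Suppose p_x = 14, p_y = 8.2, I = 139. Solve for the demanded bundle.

MU_x ∝ 3·x^(-2), MU_y ∝ 3·y^(-2), so MRS = (y/x)^(2) = p_x/p_y.
Hence y/x = (p_x/p_y)^(1/(2)), i.e. raised to the 0.5 power.
With the ratio pinned down, the budget gives x* = I/(p_x + p_y·(y/x)) and y* = (y/x)·x*.
Numerically y/x = 1.306643, so x* = 139/(14 + 8.2·1.306643) = 5.6242 and y* = 1.306643·5.6242 = 7.3489.

x* = 5.6242, y* = 7.3489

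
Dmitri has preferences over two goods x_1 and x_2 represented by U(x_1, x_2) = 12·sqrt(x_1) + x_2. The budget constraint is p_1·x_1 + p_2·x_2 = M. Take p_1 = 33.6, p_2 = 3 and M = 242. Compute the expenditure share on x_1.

share on x_1 = 0.0398

Utility is quasi-linear in x_2; the FOC for x_1 is 6/√x_1 = p_1/p_2.
Solve: √x_1 = 6·p_2/p_1, so x_1*(p_1,p_2) = (6·p_2/p_1)², and x_2* = (M − p_1·x_1*)/p_2.
Plugging in: x_1* = (6·3/33.6)² = 0.287, x_2* = 77.4524.
Expenditure on x_1: 33.6·0.287 = 9.6429; share = 0.0398.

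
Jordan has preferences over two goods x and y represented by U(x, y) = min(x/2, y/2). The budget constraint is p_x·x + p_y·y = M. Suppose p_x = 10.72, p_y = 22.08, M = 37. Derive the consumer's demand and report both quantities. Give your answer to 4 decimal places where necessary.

Demand: x*(p_x,p_y,M) = 2·M/(2·p_x + 2·p_y), y* = 2·M/(2·p_x + 2·p_y).
Here 2·10.72 + 2·22.08 = 65.6, giving x* = 1.128 and y* = 1.128.

x* = 1.128, y* = 1.128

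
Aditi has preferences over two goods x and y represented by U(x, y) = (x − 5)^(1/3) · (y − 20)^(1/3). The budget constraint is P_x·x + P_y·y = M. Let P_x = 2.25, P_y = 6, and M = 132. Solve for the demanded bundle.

x* = 5.1667, y* = 20.0625

This is Cobb-Douglas in (x−5, y−20): tangency gives 1/3·P_y·(y−20) = 1/3·P_x·(x−5).
After buying the subsistence bundle (5, 20), a share 0.5 of the remaining income goes to x: x* = 5 + 0.5·(M − 5P_x − 20P_y)/P_x.
Discretionary income = 132 − 5·2.25 − 20·6 = 0.75; x* = 5 + 0.5·0.75/2.25 = 5.1667; y* = 20 + 0.5·0.75/6 = 20.0625.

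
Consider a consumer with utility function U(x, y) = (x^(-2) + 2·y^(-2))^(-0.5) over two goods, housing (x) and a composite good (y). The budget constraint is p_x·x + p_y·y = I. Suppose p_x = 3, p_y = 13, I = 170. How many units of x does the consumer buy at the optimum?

MRS = MU_x/MU_y = (1/2)·(y/x)^(3). Set equal to p_x/p_y.
Solve for the ratio: y/x = [2·p_x/p_y]^(1/3).
Substitute y = (y/x)·x into the budget: x* = I/(p_x + p_y·(y/x)).
Numerically y/x = 0.772804, so x* = 170/(3 + 13·0.772804) = 13.0304.

x* = 13.0304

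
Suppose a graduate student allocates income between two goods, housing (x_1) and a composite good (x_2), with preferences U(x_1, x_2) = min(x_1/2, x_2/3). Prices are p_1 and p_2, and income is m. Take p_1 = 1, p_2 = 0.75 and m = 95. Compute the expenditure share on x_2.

share on x_2 = 0.5294

Leontief preferences: the optimum is at the kink where x_1/2 = x_2/3, i.e. x_2 = (3/2)·x_1.
Budget: p_1·x_1 + p_2·(3/2)·x_1 = m, so (2·p_1 + 3·p_2)·x_1 = 2·m.
Demand: x_1*(p_1,p_2,m) = 2·m/(2·p_1 + 3·p_2), x_2* = 3·m/(2·p_1 + 3·p_2).
Here 2·1 + 3·0.75 = 4.25, giving x_1* = 44.7059 and x_2* = 67.0588.
Expenditure on x_2: 0.75·67.0588 = 50.2941; share = 0.5294.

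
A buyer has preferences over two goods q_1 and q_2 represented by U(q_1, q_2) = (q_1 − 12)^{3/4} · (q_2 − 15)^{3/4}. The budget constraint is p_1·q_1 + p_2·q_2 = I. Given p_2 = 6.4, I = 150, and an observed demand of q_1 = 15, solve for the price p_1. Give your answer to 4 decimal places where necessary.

This is Cobb-Douglas in (q_1−12, q_2−15): tangency gives 0.75·p_2·(q_2−15) = 0.75·p_1·(q_1−12).
After buying the subsistence bundle (12, 15), a share 0.5 of the remaining income goes to q_1: q_1* = 12 + 0.5·(I − 12p_1 − 15p_2)/p_1.
Set q_1* = 15 in the demand function and solve for p_1: p_1 = 3.

p_1 = 3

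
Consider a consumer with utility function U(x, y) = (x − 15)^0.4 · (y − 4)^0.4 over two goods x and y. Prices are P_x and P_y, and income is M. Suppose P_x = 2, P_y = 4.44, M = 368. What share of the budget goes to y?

After buying the subsistence bundle (15, 4), a share 0.5 of the remaining income goes to x: x* = 15 + 0.5·(M − 15P_x − 4P_y)/P_x.
Discretionary income = 368 − 15·2 − 4·4.44 = 320.24; x* = 15 + 0.5·320.24/2 = 95.06; y* = 4 + 0.5·320.24/4.44 = 40.0631.
Expenditure on y: 4.44·40.0631 = 177.88; share = 0.4834.

share on y = 0.4834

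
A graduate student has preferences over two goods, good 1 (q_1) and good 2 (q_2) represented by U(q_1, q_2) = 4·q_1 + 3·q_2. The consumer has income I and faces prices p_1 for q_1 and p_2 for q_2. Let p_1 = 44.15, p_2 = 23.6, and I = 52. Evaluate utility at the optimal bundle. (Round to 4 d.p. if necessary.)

Perfect substitutes: compare marginal utility per dollar. 4/p_1 vs 3/p_2 → 0.0906 vs 0.1271.
q_2 gives more utility per dollar, so spend all income on q_2: q_2* = I/p_2, q_1* = 0.
Numerically: q_1* = 0, q_2* = 2.2034.
Utility at the optimum: U(0, 2.2034) = 6.6102.

V = 6.6102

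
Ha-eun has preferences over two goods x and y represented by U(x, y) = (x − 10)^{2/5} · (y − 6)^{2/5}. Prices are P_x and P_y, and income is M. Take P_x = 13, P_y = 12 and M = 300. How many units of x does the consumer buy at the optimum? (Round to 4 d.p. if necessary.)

MRS = (y−6)/(x−10). Tangency with P_x/P_y gives y−6 = (P_x/P_y)·(x−10).
After buying the subsistence bundle (10, 6), a share 0.5 of the remaining income goes to x: x* = 10 + 0.5·(M − 10P_x − 6P_y)/P_x.
Discretionary income = 300 − 10·13 − 6·12 = 98; x* = 10 + 0.5·98/13 = 13.7692.

x* = 13.7692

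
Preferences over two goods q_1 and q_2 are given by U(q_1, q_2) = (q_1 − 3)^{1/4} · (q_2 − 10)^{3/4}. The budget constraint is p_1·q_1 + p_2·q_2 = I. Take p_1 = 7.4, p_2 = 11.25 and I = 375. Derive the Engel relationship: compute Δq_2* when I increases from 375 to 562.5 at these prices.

Δq_2* = 12.5

Let q_1' = q_1−3, q_2' = q_2−10. MRS = (1/3)·q_2'/q_1' = p_1/p_2.
After buying the subsistence bundle (3, 10), a share 0.25 of the remaining income goes to q_1: q_1* = 3 + 0.25·(I − 3p_1 − 10p_2)/p_1.
Discretionary income = 375 − 3·7.4 − 10·11.25 = 240.3; q_2* = 10 + 0.75·240.3/11.25 = 26.02.
At I' = 562.5: q_2* = 38.52. Change: 38.52 − 26.02 = 12.5.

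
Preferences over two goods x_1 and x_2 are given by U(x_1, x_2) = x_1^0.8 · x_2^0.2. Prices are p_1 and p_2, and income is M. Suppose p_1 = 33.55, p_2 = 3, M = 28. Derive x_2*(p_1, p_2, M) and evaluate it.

x_2* = 1.8667

Demand: x_1*(p_1,p_2,M) = 0.8·M/p_1 and x_2* = 0.2·M/p_2.
At p_1=33.55, p_2=3, M=28: x_2* = 0.2·28/3 = 1.8667.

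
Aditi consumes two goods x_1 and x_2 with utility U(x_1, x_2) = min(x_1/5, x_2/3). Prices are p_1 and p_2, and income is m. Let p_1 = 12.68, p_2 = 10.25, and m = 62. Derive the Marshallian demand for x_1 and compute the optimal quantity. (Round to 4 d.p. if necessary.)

x_1* = 3.2926

Leontief preferences: the optimum is at the kink where x_1/5 = x_2/3, i.e. x_2 = (3/5)·x_1.
Budget: p_1·x_1 + p_2·(3/5)·x_1 = m, so (5·p_1 + 3·p_2)·x_1 = 5·m.
Demand: x_1*(p_1,p_2,m) = 5·m/(5·p_1 + 3·p_2), x_2* = 3·m/(5·p_1 + 3·p_2).
Here 5·12.68 + 3·10.25 = 94.15, giving x_1* = 3.2926.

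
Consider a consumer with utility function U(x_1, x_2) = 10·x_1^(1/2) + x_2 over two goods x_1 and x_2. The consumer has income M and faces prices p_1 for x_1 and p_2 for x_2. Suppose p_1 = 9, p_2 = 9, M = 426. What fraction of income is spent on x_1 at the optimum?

share on x_1 = 0.5282

MU_x_1 = 5/√x_1, MU_x_2 = 1. Tangency: 5/√x_1 = p_1/p_2.
Thus x_1* = (5·p_2/p_1)² — independent of M — with the rest of income spent on x_2.
Plugging in: x_1* = (5·9/9)² = 25, x_2* = 22.3333.
Expenditure on x_1: 9·25 = 225; share = 0.5282.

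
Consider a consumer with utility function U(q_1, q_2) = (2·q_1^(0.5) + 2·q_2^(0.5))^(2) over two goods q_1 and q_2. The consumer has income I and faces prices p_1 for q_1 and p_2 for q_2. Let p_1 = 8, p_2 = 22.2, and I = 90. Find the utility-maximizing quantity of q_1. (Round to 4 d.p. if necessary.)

q_1* = 8.2699

MU_q_1 ∝ 2·q_1^(-0.5), MU_q_2 ∝ 2·q_2^(-0.5), so MRS = (q_2/q_1)^(0.5) = p_1/p_2.
Hence q_2/q_1 = (p_1/p_2)^(1/(0.5)), i.e. raised to the 2 power.
With the ratio pinned down, the budget gives q_1* = I/(p_1 + p_2·(q_2/q_1)) and q_2* = (q_2/q_1)·q_1*.
Numerically q_2/q_1 = 0.12986, so q_1* = 90/(8 + 22.2·0.12986) = 8.2699.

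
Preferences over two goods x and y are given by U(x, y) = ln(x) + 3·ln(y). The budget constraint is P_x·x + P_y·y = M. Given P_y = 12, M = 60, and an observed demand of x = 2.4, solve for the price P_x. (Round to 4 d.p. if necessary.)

P_x = 6.25

The MRS is (1/3)·y/x. Set MRS = P_x/P_y.
So P_y·y = 3·P_x·x; combined with the budget, a share 0.25 of income goes to x.
Demand: x*(P_x,P_y,M) = 0.25·M/P_x and y* = 0.75·M/P_y.
Set x* = 2.4 in the demand function and solve for P_x: P_x = 6.25.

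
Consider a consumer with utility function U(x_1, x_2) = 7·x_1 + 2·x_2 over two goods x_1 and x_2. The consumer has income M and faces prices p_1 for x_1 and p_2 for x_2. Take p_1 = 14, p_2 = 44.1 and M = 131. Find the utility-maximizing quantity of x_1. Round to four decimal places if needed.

x_1* = 9.3571

Linear utility — the consumer picks whichever good has higher MU/price: 7/14 = 0.5 vs 2/44.1 = 0.0454.
x_1 gives more utility per dollar, so spend all income on x_1: x_1* = M/p_1, x_2* = 0.
Numerically: x_1* = 9.3571, x_2* = 0.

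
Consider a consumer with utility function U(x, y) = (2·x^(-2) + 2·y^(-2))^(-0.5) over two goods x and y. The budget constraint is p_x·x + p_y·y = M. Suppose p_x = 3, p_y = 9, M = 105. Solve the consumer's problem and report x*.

From the CES first-order condition, (y/x)^(3) = p_x/p_y.
Hence y/x = (p_x/p_y)^(1/(3)), i.e. raised to the 1/3 power.
Substitute y = (y/x)·x into the budget: x* = M/(p_x + p_y·(y/x)).
Numerically y/x = 0.693361, so x* = 105/(3 + 9·0.693361) = 11.3633.

x* = 11.3633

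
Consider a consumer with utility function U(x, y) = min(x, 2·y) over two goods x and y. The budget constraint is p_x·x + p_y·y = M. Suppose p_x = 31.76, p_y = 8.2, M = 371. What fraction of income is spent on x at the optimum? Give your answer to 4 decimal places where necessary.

share on x = 0.8857

With perfect complements, no substitution: consume in ratio x:y = 2:1.
Budget: p_x·x + p_y·(1/2)·x = M, so (2·p_x + p_y)·x = 2·M.
Demand: x*(p_x,p_y,M) = 2·M/(2·p_x + p_y), y* = M/(2·p_x + p_y).
Here 2·31.76 + 8.2 = 71.72, giving x* = 10.3458 and y* = 5.1729.
Expenditure on x: 31.76·10.3458 = 328.5823; share = 0.8857.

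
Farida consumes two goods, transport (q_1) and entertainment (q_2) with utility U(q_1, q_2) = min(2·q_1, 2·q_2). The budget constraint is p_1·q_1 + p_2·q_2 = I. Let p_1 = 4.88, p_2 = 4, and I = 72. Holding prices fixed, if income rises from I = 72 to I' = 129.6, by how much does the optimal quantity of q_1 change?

Δq_1* = 6.4865

Leontief preferences: the optimum is at the kink where q_1/2 = q_2/2, i.e. q_2 = q_1.
Budget: p_1·q_1 + p_2·q_1 = I, so (2·p_1 + 2·p_2)·q_1 = 2·I.
Demand: q_1*(p_1,p_2,I) = 2·I/(2·p_1 + 2·p_2), q_2* = 2·I/(2·p_1 + 2·p_2).
Here 2·4.88 + 2·4 = 17.76, giving q_1* = 8.1081.
At I' = 129.6: q_1* = 14.5946. Change: 14.5946 − 8.1081 = 6.4865.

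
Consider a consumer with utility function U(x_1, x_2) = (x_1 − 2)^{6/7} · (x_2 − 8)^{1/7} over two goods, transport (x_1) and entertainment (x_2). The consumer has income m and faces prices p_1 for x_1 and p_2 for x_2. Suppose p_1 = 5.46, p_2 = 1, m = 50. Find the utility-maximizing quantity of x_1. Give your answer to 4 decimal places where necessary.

This is Cobb-Douglas in (x_1−2, x_2−8): tangency gives 6/7·p_2·(x_2−8) = 1/7·p_1·(x_1−2).
Substituting into the budget: x_1* = 2 + 6/7·(m − 2·p_1 − 8·p_2)/p_1, and x_2* = 8 + 1/7·(…)/p_2.
Discretionary income = 50 − 2·5.46 − 8·1 = 31.08; x_1* = 2 + 6/7·31.08/5.46 = 6.8791.

x_1* = 6.8791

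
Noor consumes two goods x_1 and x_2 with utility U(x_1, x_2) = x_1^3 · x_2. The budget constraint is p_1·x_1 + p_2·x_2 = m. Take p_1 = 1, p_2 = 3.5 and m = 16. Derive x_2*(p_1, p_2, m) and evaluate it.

The MRS is 3·x_2/x_1. Set MRS = p_1/p_2.
Rearranging, p_2·x_2 = (1/3)·p_1·x_1. Substituting into the budget gives p_1·x_1·(1 + (1/3)) = m.
Demand: x_1*(p_1,p_2,m) = 0.75·m/p_1 and x_2* = 0.25·m/p_2.
At p_1=1, p_2=3.5, m=16: x_2* = 0.25·16/3.5 = 1.1429.

x_2* = 1.1429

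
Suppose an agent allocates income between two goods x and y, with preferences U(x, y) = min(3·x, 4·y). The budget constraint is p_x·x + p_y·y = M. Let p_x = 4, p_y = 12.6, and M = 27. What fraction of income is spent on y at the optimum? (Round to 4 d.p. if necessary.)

With perfect complements, no substitution: consume in ratio x:y = 4:3.
Budget: p_x·x + p_y·(3/4)·x = M, so (4·p_x + 3·p_y)·x = 4·M.
Demand: x*(p_x,p_y,M) = 4·M/(4·p_x + 3·p_y), y* = 3·M/(4·p_x + 3·p_y).
Here 4·4 + 3·12.6 = 53.8, giving x* = 2.0074 and y* = 1.5056.
Expenditure on y: 12.6·1.5056 = 18.9703; share = 0.7026.

share on y = 0.7026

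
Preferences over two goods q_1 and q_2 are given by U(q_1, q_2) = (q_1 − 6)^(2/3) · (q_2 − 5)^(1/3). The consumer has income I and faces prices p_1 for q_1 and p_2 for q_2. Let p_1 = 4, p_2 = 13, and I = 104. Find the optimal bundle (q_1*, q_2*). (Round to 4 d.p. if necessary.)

q_1* = 8.5, q_2* = 5.3846

MRS = 2·(q_2−5)/(q_1−6). Tangency with p_1/p_2 gives q_2−5 = (1/2)·(p_1/p_2)·(q_1−6).
Substituting into the budget: q_1* = 6 + 2/3·(I − 6·p_1 − 5·p_2)/p_1, and q_2* = 5 + 1/3·(…)/p_2.
Discretionary income = 104 − 6·4 − 5·13 = 15; q_1* = 6 + 2/3·15/4 = 8.5; q_2* = 5 + 1/3·15/13 = 5.3846.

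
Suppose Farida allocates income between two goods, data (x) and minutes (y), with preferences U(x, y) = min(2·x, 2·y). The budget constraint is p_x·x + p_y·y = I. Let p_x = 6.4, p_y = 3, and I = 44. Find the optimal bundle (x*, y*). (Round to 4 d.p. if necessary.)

With perfect complements, no substitution: consume in ratio x:y = 2:2.
Budget: p_x·x + p_y·x = I, so (2·p_x + 2·p_y)·x = 2·I.
Demand: x*(p_x,p_y,I) = 2·I/(2·p_x + 2·p_y), y* = 2·I/(2·p_x + 2·p_y).
Here 2·6.4 + 2·3 = 18.8, giving x* = 4.6809 and y* = 4.6809.

x* = 4.6809, y* = 4.6809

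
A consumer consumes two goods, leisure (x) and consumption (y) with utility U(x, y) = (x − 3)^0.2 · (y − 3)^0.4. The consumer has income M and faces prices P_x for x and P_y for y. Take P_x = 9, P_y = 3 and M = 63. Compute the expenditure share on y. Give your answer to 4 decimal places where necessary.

Let x' = x−3, y' = y−3. MRS = (1/2)·y'/x' = P_x/P_y.
Substituting into the budget: x* = 3 + 1/3·(M − 3·P_x − 3·P_y)/P_x, and y* = 3 + 2/3·(…)/P_y.
Discretionary income = 63 − 3·9 − 3·3 = 27; x* = 3 + 1/3·27/9 = 4; y* = 3 + 2/3·27/3 = 9.
Expenditure on y: 3·9 = 27; share = 0.4286.

share on y = 0.4286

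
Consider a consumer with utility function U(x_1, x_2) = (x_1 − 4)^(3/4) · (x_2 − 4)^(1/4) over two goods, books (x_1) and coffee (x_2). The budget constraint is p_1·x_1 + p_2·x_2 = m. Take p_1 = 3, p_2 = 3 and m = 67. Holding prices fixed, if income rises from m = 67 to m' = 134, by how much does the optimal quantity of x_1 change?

Δx_1* = 16.75

MRS = 3·(x_2−4)/(x_1−4). Tangency with p_1/p_2 gives x_2−4 = (1/3)·(p_1/p_2)·(x_1−4).
After buying the subsistence bundle (4, 4), a share 0.75 of the remaining income goes to x_1: x_1* = 4 + 0.75·(m − 4p_1 − 4p_2)/p_1.
Discretionary income = 67 − 4·3 − 4·3 = 43; x_1* = 4 + 0.75·43/3 = 14.75.
At m' = 134: x_1* = 31.5. Change: 31.5 − 14.75 = 16.75.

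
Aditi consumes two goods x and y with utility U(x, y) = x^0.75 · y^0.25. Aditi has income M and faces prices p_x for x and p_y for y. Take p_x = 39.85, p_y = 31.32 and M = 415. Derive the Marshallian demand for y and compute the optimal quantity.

y* = 3.3126

The MRS is 3·y/x. Set MRS = p_x/p_y.
So 0.75·p_y·y = 0.25·p_x·x; combined with the budget, a share 0.75 of income goes to x.
Demand: x*(p_x,p_y,M) = 0.75·M/p_x and y* = 0.25·M/p_y.
At p_x=39.85, p_y=31.32, M=415: y* = 0.25·415/31.32 = 3.3126.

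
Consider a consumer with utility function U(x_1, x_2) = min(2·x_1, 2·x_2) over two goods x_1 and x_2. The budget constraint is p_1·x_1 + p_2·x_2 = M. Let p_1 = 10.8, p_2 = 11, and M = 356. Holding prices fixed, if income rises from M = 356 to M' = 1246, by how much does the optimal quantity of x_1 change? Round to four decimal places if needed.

With perfect complements, no substitution: consume in ratio x_1:x_2 = 2:2.
Budget: p_1·x_1 + p_2·x_1 = M, so (2·p_1 + 2·p_2)·x_1 = 2·M.
Demand: x_1*(p_1,p_2,M) = 2·M/(2·p_1 + 2·p_2), x_2* = 2·M/(2·p_1 + 2·p_2).
Here 2·10.8 + 2·11 = 43.6, giving x_1* = 16.3303.
At M' = 1246: x_1* = 57.156. Change: 57.156 − 16.3303 = 40.8257.

Δx_1* = 40.8257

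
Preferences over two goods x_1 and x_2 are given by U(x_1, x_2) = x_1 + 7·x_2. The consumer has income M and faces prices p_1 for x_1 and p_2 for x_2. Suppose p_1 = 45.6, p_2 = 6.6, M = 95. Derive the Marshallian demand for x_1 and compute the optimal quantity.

x_1* = 0

x_2 gives more utility per dollar, so spend all income on x_2: x_2* = M/p_2, x_1* = 0.
Numerically: x_1* = 0, x_2* = 14.3939.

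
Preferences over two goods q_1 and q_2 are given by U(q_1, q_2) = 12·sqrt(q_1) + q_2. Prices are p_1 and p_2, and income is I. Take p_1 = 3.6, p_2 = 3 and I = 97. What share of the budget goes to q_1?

share on q_1 = 0.9278

MU_q_1 = 6/√q_1, MU_q_2 = 1. Tangency: 6/√q_1 = p_1/p_2.
Thus q_1* = (6·p_2/p_1)² — independent of I — with the rest of income spent on q_2.
Plugging in: q_1* = (6·3/3.6)² = 25, q_2* = 2.3333.
Expenditure on q_1: 3.6·25 = 90; share = 0.9278.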